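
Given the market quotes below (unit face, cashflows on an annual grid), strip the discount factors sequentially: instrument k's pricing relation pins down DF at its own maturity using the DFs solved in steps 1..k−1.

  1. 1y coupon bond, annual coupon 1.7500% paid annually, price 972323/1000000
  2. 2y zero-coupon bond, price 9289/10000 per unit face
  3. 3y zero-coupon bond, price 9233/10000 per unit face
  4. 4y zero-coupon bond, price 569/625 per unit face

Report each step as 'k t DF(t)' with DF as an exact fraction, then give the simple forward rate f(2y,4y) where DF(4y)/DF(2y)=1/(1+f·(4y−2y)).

step 1 [1y] bond c/1=7/400: DF=(972323/1000000 − 7/400·(0))/(1+7/400) = 2389/2500 ≈ 0.955600
step 2 [2y] zero: DF = P = 9289/10000 ≈ 0.928900
step 3 [3y] zero: DF = P = 9233/10000 ≈ 0.923300
step 4 [4y] zero: DF = P = 569/625 ≈ 0.910400

1 1 2389/2500
2 2 9289/10000
3 3 9233/10000
4 4 569/625
f(2y,4y) = ((9289/10000)/(569/625) − 1)/(2) = 185/18208 ≈ 1.0160%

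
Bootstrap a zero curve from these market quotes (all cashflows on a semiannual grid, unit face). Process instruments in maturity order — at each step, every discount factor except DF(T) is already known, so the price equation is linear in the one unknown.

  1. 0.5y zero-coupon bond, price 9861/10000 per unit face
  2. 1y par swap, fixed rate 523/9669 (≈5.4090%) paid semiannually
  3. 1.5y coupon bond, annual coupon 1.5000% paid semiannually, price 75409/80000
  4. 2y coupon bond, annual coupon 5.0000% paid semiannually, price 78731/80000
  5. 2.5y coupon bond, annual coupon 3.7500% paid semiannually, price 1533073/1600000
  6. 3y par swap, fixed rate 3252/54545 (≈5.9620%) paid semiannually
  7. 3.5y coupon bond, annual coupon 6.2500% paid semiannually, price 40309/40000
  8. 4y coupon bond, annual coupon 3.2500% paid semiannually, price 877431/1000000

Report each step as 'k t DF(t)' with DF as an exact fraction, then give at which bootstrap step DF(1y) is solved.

1 1/2 9861/10000
2 1 9477/10000
3 3/2 2303/2500
4 2 1781/2000
5 5/2 2179/2500
6 3 4187/5000
7 7/2 8119/10000
8 4 477/625
DF(1y) is solved at step 2

step 1 [0.5y] zero: DF = P = 9861/10000 ≈ 0.986100
step 2 [1y] swap r/2=523/19338: DF=(1 − 523/19338·(0.986100))/(1+523/19338) = 9477/10000 ≈ 0.947700
step 3 [1.5y] bond c/2=3/400: DF=(75409/80000 − 3/400·(0.986100+0.947700))/(1+3/400) = 2303/2500 ≈ 0.921200
step 4 [2y] bond c/2=1/40: DF=(78731/80000 − 1/40·(0.986100+0.947700+0.921200))/(1+1/40) = 1781/2000 ≈ 0.890500
step 5 [2.5y] bond c/2=3/160: DF=(1533073/1600000 − 3/160·(0.986100+0.947700+0.921200+0.890500))/(1+3/160) = 2179/2500 ≈ 0.871600
step 6 [3y] swap r/2=1626/54545: DF=(1 − 1626/54545·(0.986100+0.947700+0.921200+0.890500+0.871600))/(1+1626/54545) = 4187/5000 ≈ 0.837400
step 7 [3.5y] bond c/2=1/32: DF=(40309/40000 − 1/32·(0.986100+0.947700+0.921200+0.890500+0.871600+0.837400))/(1+1/32) = 8119/10000 ≈ 0.811900
step 8 [4y] bond c/2=13/800: DF=(877431/1000000 − 13/800·(0.986100+0.947700+0.921200+0.890500+0.871600+0.837400+0.811900))/(1+13/800) = 477/625 ≈ 0.763200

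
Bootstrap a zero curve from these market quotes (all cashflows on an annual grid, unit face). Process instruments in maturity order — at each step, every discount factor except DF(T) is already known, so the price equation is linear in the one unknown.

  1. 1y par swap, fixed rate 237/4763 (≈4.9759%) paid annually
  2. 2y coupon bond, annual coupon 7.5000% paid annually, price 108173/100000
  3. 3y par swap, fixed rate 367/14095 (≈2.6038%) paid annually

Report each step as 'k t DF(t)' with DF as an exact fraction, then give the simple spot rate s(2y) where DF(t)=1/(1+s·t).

1 1 4763/5000
2 2 4699/5000
3 3 4633/5000
s(2y) = (1/(4699/5000) − 1)/(2) = 301/9398 ≈ 3.2028%

step 1 [1y] swap r/1=237/4763: DF=(1 − 237/4763·(0))/(1+237/4763) = 4763/5000 ≈ 0.952600
step 2 [2y] bond c/1=3/40: DF=(108173/100000 − 3/40·(0.952600))/(1+3/40) = 4699/5000 ≈ 0.939800
step 3 [3y] swap r/1=367/14095: DF=(1 − 367/14095·(0.952600+0.939800))/(1+367/14095) = 4633/5000 ≈ 0.926600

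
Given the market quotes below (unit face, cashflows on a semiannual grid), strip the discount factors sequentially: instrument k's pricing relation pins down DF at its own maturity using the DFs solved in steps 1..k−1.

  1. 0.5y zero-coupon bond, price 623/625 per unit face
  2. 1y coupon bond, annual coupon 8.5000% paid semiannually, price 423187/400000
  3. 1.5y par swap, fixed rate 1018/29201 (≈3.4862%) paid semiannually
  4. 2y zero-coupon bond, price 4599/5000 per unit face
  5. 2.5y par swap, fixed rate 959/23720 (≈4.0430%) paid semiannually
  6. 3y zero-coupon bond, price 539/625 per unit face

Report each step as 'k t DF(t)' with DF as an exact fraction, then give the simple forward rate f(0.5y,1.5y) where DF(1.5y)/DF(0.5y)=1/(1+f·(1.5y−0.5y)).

1 1/2 623/625
2 1 4871/5000
3 3/2 9491/10000
4 2 4599/5000
5 5/2 9041/10000
6 3 539/625
f(0.5y,1.5y) = ((623/625)/(9491/10000) − 1)/(1) = 477/9491 ≈ 5.0258%

step 1 [0.5y] zero: DF = P = 623/625 ≈ 0.996800
step 2 [1y] bond c/2=17/400: DF=(423187/400000 − 17/400·(0.996800))/(1+17/400) = 4871/5000 ≈ 0.974200
step 3 [1.5y] swap r/2=509/29201: DF=(1 − 509/29201·(0.996800+0.974200))/(1+509/29201) = 9491/10000 ≈ 0.949100
step 4 [2y] zero: DF = P = 4599/5000 ≈ 0.919800
step 5 [2.5y] swap r/2=959/47440: DF=(1 − 959/47440·(0.996800+0.974200+0.949100+0.919800))/(1+959/47440) = 9041/10000 ≈ 0.904100
step 6 [3y] zero: DF = P = 539/625 ≈ 0.862400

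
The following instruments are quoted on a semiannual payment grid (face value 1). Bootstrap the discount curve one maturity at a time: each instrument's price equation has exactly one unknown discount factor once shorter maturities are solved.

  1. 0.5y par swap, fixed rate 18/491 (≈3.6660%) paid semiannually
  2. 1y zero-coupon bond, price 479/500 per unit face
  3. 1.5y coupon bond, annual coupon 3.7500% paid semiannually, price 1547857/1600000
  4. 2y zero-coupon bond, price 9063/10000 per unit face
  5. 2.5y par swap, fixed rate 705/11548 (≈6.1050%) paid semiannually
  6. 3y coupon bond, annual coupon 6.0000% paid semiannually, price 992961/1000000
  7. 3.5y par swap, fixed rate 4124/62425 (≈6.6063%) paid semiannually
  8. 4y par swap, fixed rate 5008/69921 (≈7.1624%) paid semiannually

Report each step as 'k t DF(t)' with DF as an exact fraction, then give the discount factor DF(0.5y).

1 1/2 491/500
2 1 479/500
3 3/2 9139/10000
4 2 9063/10000
5 5/2 859/1000
6 3 1659/2000
7 7/2 3969/5000
8 4 937/1250
DF(0.5y) = 491/500 ≈ 0.982000

step 1 [0.5y] swap r/2=9/491: DF=(1 − 9/491·(0))/(1+9/491) = 491/500 ≈ 0.982000
step 2 [1y] zero: DF = P = 479/500 ≈ 0.958000
step 3 [1.5y] bond c/2=3/160: DF=(1547857/1600000 − 3/160·(0.982000+0.958000))/(1+3/160) = 9139/10000 ≈ 0.913900
step 4 [2y] zero: DF = P = 9063/10000 ≈ 0.906300
step 5 [2.5y] swap r/2=705/23096: DF=(1 − 705/23096·(0.982000+0.958000+0.913900+0.906300))/(1+705/23096) = 859/1000 ≈ 0.859000
step 6 [3y] bond c/2=3/100: DF=(992961/1000000 − 3/100·(0.982000+0.958000+0.913900+0.906300+0.859000))/(1+3/100) = 1659/2000 ≈ 0.829500
step 7 [3.5y] swap r/2=2062/62425: DF=(1 − 2062/62425·(0.982000+0.958000+0.913900+0.906300+0.859000+0.829500))/(1+2062/62425) = 3969/5000 ≈ 0.793800
step 8 [4y] swap r/2=2504/69921: DF=(1 − 2504/69921·(0.982000+0.958000+0.913900+0.906300+0.859000+0.829500+0.793800))/(1+2504/69921) = 937/1250 ≈ 0.749600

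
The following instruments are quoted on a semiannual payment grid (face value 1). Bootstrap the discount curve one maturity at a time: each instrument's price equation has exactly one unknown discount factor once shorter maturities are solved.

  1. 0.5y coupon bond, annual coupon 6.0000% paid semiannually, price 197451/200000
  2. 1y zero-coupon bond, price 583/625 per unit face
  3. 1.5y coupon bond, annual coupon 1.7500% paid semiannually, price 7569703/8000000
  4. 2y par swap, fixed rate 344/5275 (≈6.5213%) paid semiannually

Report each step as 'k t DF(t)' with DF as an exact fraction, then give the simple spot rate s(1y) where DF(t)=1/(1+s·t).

1 1/2 1917/2000
2 1 583/625
3 3/2 576/625
4 2 2199/2500
s(1y) = (1/(583/625) − 1)/(1) = 42/583 ≈ 7.2041%

step 1 [0.5y] bond c/2=3/100: DF=(197451/200000 − 3/100·(0))/(1+3/100) = 1917/2000 ≈ 0.958500
step 2 [1y] zero: DF = P = 583/625 ≈ 0.932800
step 3 [1.5y] bond c/2=7/800: DF=(7569703/8000000 − 7/800·(0.958500+0.932800))/(1+7/800) = 576/625 ≈ 0.921600
step 4 [2y] swap r/2=172/5275: DF=(1 − 172/5275·(0.958500+0.932800+0.921600))/(1+172/5275) = 2199/2500 ≈ 0.879600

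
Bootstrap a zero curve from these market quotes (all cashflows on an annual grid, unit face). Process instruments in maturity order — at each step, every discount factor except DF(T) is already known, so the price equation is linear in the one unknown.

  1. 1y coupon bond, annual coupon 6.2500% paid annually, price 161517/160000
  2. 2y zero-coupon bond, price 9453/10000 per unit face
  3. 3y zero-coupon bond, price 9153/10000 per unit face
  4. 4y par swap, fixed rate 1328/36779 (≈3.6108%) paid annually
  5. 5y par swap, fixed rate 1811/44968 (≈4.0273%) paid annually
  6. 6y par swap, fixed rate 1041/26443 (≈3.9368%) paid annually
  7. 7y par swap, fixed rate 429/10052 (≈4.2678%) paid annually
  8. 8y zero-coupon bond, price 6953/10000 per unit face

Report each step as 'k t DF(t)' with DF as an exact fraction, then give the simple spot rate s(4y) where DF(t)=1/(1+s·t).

step 1 [1y] bond c/1=1/16: DF=(161517/160000 − 1/16·(0))/(1+1/16) = 9501/10000 ≈ 0.950100
step 2 [2y] zero: DF = P = 9453/10000 ≈ 0.945300
step 3 [3y] zero: DF = P = 9153/10000 ≈ 0.915300
step 4 [4y] swap r/1=1328/36779: DF=(1 − 1328/36779·(0.950100+0.945300+0.915300))/(1+1328/36779) = 542/625 ≈ 0.867200
step 5 [5y] swap r/1=1811/44968: DF=(1 − 1811/44968·(0.950100+0.945300+0.915300+0.867200))/(1+1811/44968) = 8189/10000 ≈ 0.818900
step 6 [6y] swap r/1=1041/26443: DF=(1 − 1041/26443·(0.950100+0.945300+0.915300+0.867200+0.818900))/(1+1041/26443) = 3959/5000 ≈ 0.791800
step 7 [7y] swap r/1=429/10052: DF=(1 − 429/10052·(0.950100+0.945300+0.915300+0.867200+0.818900+0.791800))/(1+429/10052) = 3713/5000 ≈ 0.742600
step 8 [8y] zero: DF = P = 6953/10000 ≈ 0.695300

1 1 9501/10000
2 2 9453/10000
3 3 9153/10000
4 4 542/625
5 5 8189/10000
6 6 3959/5000
7 7 3713/5000
8 8 6953/10000
s(4y) = (1/(542/625) − 1)/(4) = 83/2168 ≈ 3.8284%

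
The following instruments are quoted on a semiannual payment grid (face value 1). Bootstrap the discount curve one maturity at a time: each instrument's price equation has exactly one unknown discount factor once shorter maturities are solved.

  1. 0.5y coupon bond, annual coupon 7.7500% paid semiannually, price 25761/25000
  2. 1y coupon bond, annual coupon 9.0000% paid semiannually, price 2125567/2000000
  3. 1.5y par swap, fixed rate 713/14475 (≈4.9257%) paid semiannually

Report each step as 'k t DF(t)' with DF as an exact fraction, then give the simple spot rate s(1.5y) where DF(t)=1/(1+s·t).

1 1/2 124/125
2 1 9743/10000
3 3/2 9287/10000
s(1.5y) = (1/(9287/10000) − 1)/(3/2) = 1426/27861 ≈ 5.1183%

step 1 [0.5y] bond c/2=31/800: DF=(25761/25000 − 31/800·(0))/(1+31/800) = 124/125 ≈ 0.992000
step 2 [1y] bond c/2=9/200: DF=(2125567/2000000 − 9/200·(0.992000))/(1+9/200) = 9743/10000 ≈ 0.974300
step 3 [1.5y] swap r/2=713/28950: DF=(1 − 713/28950·(0.992000+0.974300))/(1+713/28950) = 9287/10000 ≈ 0.928700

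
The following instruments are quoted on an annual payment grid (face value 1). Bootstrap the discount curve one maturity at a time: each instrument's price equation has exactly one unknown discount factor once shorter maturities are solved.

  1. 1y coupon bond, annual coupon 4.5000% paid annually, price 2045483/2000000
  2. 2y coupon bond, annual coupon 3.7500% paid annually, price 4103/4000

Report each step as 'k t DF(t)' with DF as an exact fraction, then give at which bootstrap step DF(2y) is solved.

1 1 9787/10000
2 2 9533/10000
DF(2y) is solved at step 2

step 1 [1y] bond c/1=9/200: DF=(2045483/2000000 − 9/200·(0))/(1+9/200) = 9787/10000 ≈ 0.978700
step 2 [2y] bond c/1=3/80: DF=(4103/4000 − 3/80·(0.978700))/(1+3/80) = 9533/10000 ≈ 0.953300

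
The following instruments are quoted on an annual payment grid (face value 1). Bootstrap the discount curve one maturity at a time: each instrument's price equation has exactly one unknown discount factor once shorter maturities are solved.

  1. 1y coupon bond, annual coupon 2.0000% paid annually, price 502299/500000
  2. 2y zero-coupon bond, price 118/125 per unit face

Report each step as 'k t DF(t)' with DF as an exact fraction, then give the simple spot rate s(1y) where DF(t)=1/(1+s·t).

step 1 [1y] bond c/1=1/50: DF=(502299/500000 − 1/50·(0))/(1+1/50) = 9849/10000 ≈ 0.984900
step 2 [2y] zero: DF = P = 118/125 ≈ 0.944000

1 1 9849/10000
2 2 118/125
s(1y) = (1/(9849/10000) − 1)/(1) = 151/9849 ≈ 1.5332%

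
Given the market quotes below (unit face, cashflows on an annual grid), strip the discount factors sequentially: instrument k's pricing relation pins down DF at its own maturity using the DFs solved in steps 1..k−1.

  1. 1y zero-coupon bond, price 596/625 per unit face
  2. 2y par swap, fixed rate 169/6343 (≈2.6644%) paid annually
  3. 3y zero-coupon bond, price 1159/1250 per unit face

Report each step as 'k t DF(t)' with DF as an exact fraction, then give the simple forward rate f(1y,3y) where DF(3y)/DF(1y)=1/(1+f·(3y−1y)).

step 1 [1y] zero: DF = P = 596/625 ≈ 0.953600
step 2 [2y] swap r/1=169/6343: DF=(1 − 169/6343·(0.953600))/(1+169/6343) = 9493/10000 ≈ 0.949300
step 3 [3y] zero: DF = P = 1159/1250 ≈ 0.927200

1 1 596/625
2 2 9493/10000
3 3 1159/1250
f(1y,3y) = ((596/625)/(1159/1250) − 1)/(2) = 33/2318 ≈ 1.4236%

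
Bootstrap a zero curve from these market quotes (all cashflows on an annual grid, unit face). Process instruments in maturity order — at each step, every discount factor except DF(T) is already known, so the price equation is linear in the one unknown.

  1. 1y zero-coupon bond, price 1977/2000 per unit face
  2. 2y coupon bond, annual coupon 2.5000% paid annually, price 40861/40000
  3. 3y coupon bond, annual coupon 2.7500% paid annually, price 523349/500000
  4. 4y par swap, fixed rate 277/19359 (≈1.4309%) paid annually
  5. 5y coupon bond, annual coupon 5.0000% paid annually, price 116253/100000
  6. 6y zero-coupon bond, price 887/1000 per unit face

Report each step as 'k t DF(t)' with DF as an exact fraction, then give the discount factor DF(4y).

step 1 [1y] zero: DF = P = 1977/2000 ≈ 0.988500
step 2 [2y] bond c/1=1/40: DF=(40861/40000 − 1/40·(0.988500))/(1+1/40) = 389/400 ≈ 0.972500
step 3 [3y] bond c/1=11/400: DF=(523349/500000 − 11/400·(0.988500+0.972500))/(1+11/400) = 4831/5000 ≈ 0.966200
step 4 [4y] swap r/1=277/19359: DF=(1 − 277/19359·(0.988500+0.972500+0.966200))/(1+277/19359) = 4723/5000 ≈ 0.944600
step 5 [5y] bond c/1=1/20: DF=(116253/100000 − 1/20·(0.988500+0.972500+0.966200+0.944600))/(1+1/20) = 2307/2500 ≈ 0.922800
step 6 [6y] zero: DF = P = 887/1000 ≈ 0.887000

1 1 1977/2000
2 2 389/400
3 3 4831/5000
4 4 4723/5000
5 5 2307/2500
6 6 887/1000
DF(4y) = 4723/5000 ≈ 0.944600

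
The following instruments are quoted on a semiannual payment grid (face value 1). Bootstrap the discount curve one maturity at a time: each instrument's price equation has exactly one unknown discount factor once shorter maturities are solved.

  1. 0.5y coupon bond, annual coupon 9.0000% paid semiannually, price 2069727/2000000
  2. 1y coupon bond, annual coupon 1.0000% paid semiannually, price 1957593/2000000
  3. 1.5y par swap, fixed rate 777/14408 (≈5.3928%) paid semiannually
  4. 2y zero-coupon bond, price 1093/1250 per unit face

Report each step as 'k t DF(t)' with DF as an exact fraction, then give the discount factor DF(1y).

step 1 [0.5y] bond c/2=9/200: DF=(2069727/2000000 − 9/200·(0))/(1+9/200) = 9903/10000 ≈ 0.990300
step 2 [1y] bond c/2=1/200: DF=(1957593/2000000 − 1/200·(0.990300))/(1+1/200) = 969/1000 ≈ 0.969000
step 3 [1.5y] swap r/2=777/28816: DF=(1 − 777/28816·(0.990300+0.969000))/(1+777/28816) = 9223/10000 ≈ 0.922300
step 4 [2y] zero: DF = P = 1093/1250 ≈ 0.874400

1 1/2 9903/10000
2 1 969/1000
3 3/2 9223/10000
4 2 1093/1250
DF(1y) = 969/1000 ≈ 0.969000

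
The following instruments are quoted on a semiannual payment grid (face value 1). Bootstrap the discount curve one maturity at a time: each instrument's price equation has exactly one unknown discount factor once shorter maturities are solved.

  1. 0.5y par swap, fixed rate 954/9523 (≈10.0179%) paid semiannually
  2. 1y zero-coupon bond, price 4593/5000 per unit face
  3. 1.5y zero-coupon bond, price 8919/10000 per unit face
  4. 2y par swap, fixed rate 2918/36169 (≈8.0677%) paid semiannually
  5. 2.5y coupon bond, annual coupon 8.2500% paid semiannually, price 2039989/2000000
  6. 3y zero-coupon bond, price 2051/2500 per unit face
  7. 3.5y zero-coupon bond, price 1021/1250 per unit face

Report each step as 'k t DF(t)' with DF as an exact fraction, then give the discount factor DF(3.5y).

step 1 [0.5y] swap r/2=477/9523: DF=(1 − 477/9523·(0))/(1+477/9523) = 9523/10000 ≈ 0.952300
step 2 [1y] zero: DF = P = 4593/5000 ≈ 0.918600
step 3 [1.5y] zero: DF = P = 8919/10000 ≈ 0.891900
step 4 [2y] swap r/2=1459/36169: DF=(1 − 1459/36169·(0.952300+0.918600+0.891900))/(1+1459/36169) = 8541/10000 ≈ 0.854100
step 5 [2.5y] bond c/2=33/800: DF=(2039989/2000000 − 33/800·(0.952300+0.918600+0.891900+0.854100))/(1+33/800) = 8363/10000 ≈ 0.836300
step 6 [3y] zero: DF = P = 2051/2500 ≈ 0.820400
step 7 [3.5y] zero: DF = P = 1021/1250 ≈ 0.816800

1 1/2 9523/10000
2 1 4593/5000
3 3/2 8919/10000
4 2 8541/10000
5 5/2 8363/10000
6 3 2051/2500
7 7/2 1021/1250
DF(3.5y) = 1021/1250 ≈ 0.816800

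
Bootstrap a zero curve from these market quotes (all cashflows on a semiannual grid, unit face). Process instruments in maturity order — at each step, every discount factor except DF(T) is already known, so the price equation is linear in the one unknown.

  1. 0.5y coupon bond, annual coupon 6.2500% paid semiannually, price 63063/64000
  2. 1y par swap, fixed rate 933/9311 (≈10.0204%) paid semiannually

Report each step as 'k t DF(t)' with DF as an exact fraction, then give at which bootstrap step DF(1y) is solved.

1 1/2 1911/2000
2 1 9067/10000
DF(1y) is solved at step 2

step 1 [0.5y] bond c/2=1/32: DF=(63063/64000 − 1/32·(0))/(1+1/32) = 1911/2000 ≈ 0.955500
step 2 [1y] swap r/2=933/18622: DF=(1 − 933/18622·(0.955500))/(1+933/18622) = 9067/10000 ≈ 0.906700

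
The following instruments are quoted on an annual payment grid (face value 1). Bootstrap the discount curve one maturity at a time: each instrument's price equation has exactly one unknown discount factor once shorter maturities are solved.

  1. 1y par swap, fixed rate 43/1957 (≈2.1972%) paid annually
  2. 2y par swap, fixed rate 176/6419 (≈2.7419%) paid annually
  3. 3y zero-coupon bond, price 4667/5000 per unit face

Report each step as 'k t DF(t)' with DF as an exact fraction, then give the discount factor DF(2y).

1 1 1957/2000
2 2 592/625
3 3 4667/5000
DF(2y) = 592/625 ≈ 0.947200

step 1 [1y] swap r/1=43/1957: DF=(1 − 43/1957·(0))/(1+43/1957) = 1957/2000 ≈ 0.978500
step 2 [2y] swap r/1=176/6419: DF=(1 − 176/6419·(0.978500))/(1+176/6419) = 592/625 ≈ 0.947200
step 3 [3y] zero: DF = P = 4667/5000 ≈ 0.933400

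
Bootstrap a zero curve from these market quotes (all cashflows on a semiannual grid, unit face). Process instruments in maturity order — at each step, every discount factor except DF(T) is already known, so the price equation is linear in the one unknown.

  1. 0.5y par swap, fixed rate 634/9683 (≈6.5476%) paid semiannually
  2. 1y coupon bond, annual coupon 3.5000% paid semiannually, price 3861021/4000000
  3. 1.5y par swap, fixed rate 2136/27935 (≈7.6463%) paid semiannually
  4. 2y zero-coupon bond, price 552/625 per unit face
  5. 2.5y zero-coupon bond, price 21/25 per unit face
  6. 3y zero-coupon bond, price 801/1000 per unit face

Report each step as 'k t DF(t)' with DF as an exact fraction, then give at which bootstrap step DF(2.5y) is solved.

step 1 [0.5y] swap r/2=317/9683: DF=(1 − 317/9683·(0))/(1+317/9683) = 9683/10000 ≈ 0.968300
step 2 [1y] bond c/2=7/400: DF=(3861021/4000000 − 7/400·(0.968300))/(1+7/400) = 233/250 ≈ 0.932000
step 3 [1.5y] swap r/2=1068/27935: DF=(1 − 1068/27935·(0.968300+0.932000))/(1+1068/27935) = 2233/2500 ≈ 0.893200
step 4 [2y] zero: DF = P = 552/625 ≈ 0.883200
step 5 [2.5y] zero: DF = P = 21/25 ≈ 0.840000
step 6 [3y] zero: DF = P = 801/1000 ≈ 0.801000

1 1/2 9683/10000
2 1 233/250
3 3/2 2233/2500
4 2 552/625
5 5/2 21/25
6 3 801/1000
DF(2.5y) is solved at step 5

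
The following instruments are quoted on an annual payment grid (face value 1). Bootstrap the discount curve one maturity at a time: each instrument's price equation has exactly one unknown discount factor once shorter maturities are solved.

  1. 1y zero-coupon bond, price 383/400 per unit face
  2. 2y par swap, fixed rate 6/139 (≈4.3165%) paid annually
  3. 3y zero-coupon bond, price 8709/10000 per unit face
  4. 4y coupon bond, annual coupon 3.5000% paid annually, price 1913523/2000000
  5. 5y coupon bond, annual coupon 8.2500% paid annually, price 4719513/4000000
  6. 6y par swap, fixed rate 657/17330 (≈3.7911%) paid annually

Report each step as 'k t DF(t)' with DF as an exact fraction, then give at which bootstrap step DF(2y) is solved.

step 1 [1y] zero: DF = P = 383/400 ≈ 0.957500
step 2 [2y] swap r/1=6/139: DF=(1 − 6/139·(0.957500))/(1+6/139) = 919/1000 ≈ 0.919000
step 3 [3y] zero: DF = P = 8709/10000 ≈ 0.870900
step 4 [4y] bond c/1=7/200: DF=(1913523/2000000 − 7/200·(0.957500+0.919000+0.870900))/(1+7/200) = 1663/2000 ≈ 0.831500
step 5 [5y] bond c/1=33/400: DF=(4719513/4000000 − 33/400·(0.957500+0.919000+0.870900+0.831500))/(1+33/400) = 2043/2500 ≈ 0.817200
step 6 [6y] swap r/1=657/17330: DF=(1 − 657/17330·(0.957500+0.919000+0.870900+0.831500+0.817200))/(1+657/17330) = 8029/10000 ≈ 0.802900

1 1 383/400
2 2 919/1000
3 3 8709/10000
4 4 1663/2000
5 5 2043/2500
6 6 8029/10000
DF(2y) is solved at step 2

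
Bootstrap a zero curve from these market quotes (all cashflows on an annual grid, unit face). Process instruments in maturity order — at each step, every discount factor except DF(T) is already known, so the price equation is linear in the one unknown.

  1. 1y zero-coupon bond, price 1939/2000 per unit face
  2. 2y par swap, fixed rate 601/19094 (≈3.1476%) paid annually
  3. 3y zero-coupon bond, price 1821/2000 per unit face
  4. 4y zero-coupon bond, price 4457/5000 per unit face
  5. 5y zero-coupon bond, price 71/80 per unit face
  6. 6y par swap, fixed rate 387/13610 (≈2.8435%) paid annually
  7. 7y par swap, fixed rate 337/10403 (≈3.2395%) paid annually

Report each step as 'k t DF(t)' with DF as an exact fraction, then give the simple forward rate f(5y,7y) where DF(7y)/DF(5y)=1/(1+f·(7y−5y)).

step 1 [1y] zero: DF = P = 1939/2000 ≈ 0.969500
step 2 [2y] swap r/1=601/19094: DF=(1 − 601/19094·(0.969500))/(1+601/19094) = 9399/10000 ≈ 0.939900
step 3 [3y] zero: DF = P = 1821/2000 ≈ 0.910500
step 4 [4y] zero: DF = P = 4457/5000 ≈ 0.891400
step 5 [5y] zero: DF = P = 71/80 ≈ 0.887500
step 6 [6y] swap r/1=387/13610: DF=(1 − 387/13610·(0.969500+0.939900+0.910500+0.891400+0.887500))/(1+387/13610) = 2113/2500 ≈ 0.845200
step 7 [7y] swap r/1=337/10403: DF=(1 − 337/10403·(0.969500+0.939900+0.910500+0.891400+0.887500+0.845200))/(1+337/10403) = 3989/5000 ≈ 0.797800

1 1 1939/2000
2 2 9399/10000
3 3 1821/2000
4 4 4457/5000
5 5 71/80
6 6 2113/2500
7 7 3989/5000
f(5y,7y) = ((71/80)/(3989/5000) − 1)/(2) = 897/15956 ≈ 5.6217%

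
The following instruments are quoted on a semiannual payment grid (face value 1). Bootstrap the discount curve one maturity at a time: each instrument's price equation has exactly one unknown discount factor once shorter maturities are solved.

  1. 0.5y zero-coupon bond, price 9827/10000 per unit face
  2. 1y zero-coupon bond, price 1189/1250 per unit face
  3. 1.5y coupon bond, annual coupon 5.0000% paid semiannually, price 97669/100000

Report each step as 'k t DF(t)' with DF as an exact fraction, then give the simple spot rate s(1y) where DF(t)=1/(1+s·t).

step 1 [0.5y] zero: DF = P = 9827/10000 ≈ 0.982700
step 2 [1y] zero: DF = P = 1189/1250 ≈ 0.951200
step 3 [1.5y] bond c/2=1/40: DF=(97669/100000 − 1/40·(0.982700+0.951200))/(1+1/40) = 9057/10000 ≈ 0.905700

1 1/2 9827/10000
2 1 1189/1250
3 3/2 9057/10000
s(1y) = (1/(1189/1250) − 1)/(1) = 61/1189 ≈ 5.1304%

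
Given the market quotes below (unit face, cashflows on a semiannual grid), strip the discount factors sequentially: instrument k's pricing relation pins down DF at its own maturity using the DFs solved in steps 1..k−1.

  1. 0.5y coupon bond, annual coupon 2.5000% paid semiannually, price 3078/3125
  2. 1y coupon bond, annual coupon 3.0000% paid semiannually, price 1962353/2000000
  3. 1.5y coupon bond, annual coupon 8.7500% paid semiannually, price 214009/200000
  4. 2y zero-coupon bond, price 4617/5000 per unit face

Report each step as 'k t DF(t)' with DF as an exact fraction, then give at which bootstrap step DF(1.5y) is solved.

1 1/2 608/625
2 1 9523/10000
3 3/2 1889/2000
4 2 4617/5000
DF(1.5y) is solved at step 3

step 1 [0.5y] bond c/2=1/80: DF=(3078/3125 − 1/80·(0))/(1+1/80) = 608/625 ≈ 0.972800
step 2 [1y] bond c/2=3/200: DF=(1962353/2000000 − 3/200·(0.972800))/(1+3/200) = 9523/10000 ≈ 0.952300
step 3 [1.5y] bond c/2=7/160: DF=(214009/200000 − 7/160·(0.972800+0.952300))/(1+7/160) = 1889/2000 ≈ 0.944500
step 4 [2y] zero: DF = P = 4617/5000 ≈ 0.923400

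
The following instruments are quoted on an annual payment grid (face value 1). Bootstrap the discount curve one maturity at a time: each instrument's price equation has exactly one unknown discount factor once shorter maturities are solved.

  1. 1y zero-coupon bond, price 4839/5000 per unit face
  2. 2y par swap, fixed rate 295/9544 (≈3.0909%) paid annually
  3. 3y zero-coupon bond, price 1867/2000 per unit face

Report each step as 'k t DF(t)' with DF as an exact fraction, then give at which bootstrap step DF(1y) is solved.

1 1 4839/5000
2 2 941/1000
3 3 1867/2000
DF(1y) is solved at step 1

step 1 [1y] zero: DF = P = 4839/5000 ≈ 0.967800
step 2 [2y] swap r/1=295/9544: DF=(1 − 295/9544·(0.967800))/(1+295/9544) = 941/1000 ≈ 0.941000
step 3 [3y] zero: DF = P = 1867/2000 ≈ 0.933500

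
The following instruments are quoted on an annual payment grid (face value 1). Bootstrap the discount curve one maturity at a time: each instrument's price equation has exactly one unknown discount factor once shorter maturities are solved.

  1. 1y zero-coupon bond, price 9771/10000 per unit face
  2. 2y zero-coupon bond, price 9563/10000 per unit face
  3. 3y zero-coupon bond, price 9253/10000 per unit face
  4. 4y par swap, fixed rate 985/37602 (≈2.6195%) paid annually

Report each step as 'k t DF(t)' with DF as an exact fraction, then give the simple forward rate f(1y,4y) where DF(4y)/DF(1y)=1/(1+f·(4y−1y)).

1 1 9771/10000
2 2 9563/10000
3 3 9253/10000
4 4 1803/2000
f(1y,4y) = ((9771/10000)/(1803/2000) − 1)/(3) = 84/3005 ≈ 2.7953%

step 1 [1y] zero: DF = P = 9771/10000 ≈ 0.977100
step 2 [2y] zero: DF = P = 9563/10000 ≈ 0.956300
step 3 [3y] zero: DF = P = 9253/10000 ≈ 0.925300
step 4 [4y] swap r/1=985/37602: DF=(1 − 985/37602·(0.977100+0.956300+0.925300))/(1+985/37602) = 1803/2000 ≈ 0.901500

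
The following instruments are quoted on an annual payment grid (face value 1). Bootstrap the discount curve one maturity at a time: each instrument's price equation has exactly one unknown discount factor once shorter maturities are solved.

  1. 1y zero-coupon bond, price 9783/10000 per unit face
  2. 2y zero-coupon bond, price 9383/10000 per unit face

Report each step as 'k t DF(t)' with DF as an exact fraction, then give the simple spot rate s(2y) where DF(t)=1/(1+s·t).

step 1 [1y] zero: DF = P = 9783/10000 ≈ 0.978300
step 2 [2y] zero: DF = P = 9383/10000 ≈ 0.938300

1 1 9783/10000
2 2 9383/10000
s(2y) = (1/(9383/10000) − 1)/(2) = 617/18766 ≈ 3.2879%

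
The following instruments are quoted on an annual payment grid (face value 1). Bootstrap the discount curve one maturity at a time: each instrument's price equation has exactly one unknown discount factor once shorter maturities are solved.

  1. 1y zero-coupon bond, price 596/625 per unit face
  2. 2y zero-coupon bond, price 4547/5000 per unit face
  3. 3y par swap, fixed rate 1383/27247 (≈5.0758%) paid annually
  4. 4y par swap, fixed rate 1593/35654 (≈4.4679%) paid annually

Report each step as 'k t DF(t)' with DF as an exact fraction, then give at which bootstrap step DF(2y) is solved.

step 1 [1y] zero: DF = P = 596/625 ≈ 0.953600
step 2 [2y] zero: DF = P = 4547/5000 ≈ 0.909400
step 3 [3y] swap r/1=1383/27247: DF=(1 − 1383/27247·(0.953600+0.909400))/(1+1383/27247) = 8617/10000 ≈ 0.861700
step 4 [4y] swap r/1=1593/35654: DF=(1 − 1593/35654·(0.953600+0.909400+0.861700))/(1+1593/35654) = 8407/10000 ≈ 0.840700

1 1 596/625
2 2 4547/5000
3 3 8617/10000
4 4 8407/10000
DF(2y) is solved at step 2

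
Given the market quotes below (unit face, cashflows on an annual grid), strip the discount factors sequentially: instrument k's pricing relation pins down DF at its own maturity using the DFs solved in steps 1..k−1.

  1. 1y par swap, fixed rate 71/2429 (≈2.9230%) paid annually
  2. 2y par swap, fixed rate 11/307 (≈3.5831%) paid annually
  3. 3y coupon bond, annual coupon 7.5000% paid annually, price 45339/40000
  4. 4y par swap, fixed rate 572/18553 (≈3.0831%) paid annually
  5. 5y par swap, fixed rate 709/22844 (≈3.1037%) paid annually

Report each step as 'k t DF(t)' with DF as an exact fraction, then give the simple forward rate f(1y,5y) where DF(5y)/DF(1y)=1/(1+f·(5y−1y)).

step 1 [1y] swap r/1=71/2429: DF=(1 − 71/2429·(0))/(1+71/2429) = 2429/2500 ≈ 0.971600
step 2 [2y] swap r/1=11/307: DF=(1 − 11/307·(0.971600))/(1+11/307) = 4659/5000 ≈ 0.931800
step 3 [3y] bond c/1=3/40: DF=(45339/40000 − 3/40·(0.971600+0.931800))/(1+3/40) = 576/625 ≈ 0.921600
step 4 [4y] swap r/1=572/18553: DF=(1 − 572/18553·(0.971600+0.931800+0.921600))/(1+572/18553) = 1107/1250 ≈ 0.885600
step 5 [5y] swap r/1=709/22844: DF=(1 − 709/22844·(0.971600+0.931800+0.921600+0.885600))/(1+709/22844) = 4291/5000 ≈ 0.858200

1 1 2429/2500
2 2 4659/5000
3 3 576/625
4 4 1107/1250
5 5 4291/5000
f(1y,5y) = ((2429/2500)/(4291/5000) − 1)/(4) = 81/2452 ≈ 3.3034%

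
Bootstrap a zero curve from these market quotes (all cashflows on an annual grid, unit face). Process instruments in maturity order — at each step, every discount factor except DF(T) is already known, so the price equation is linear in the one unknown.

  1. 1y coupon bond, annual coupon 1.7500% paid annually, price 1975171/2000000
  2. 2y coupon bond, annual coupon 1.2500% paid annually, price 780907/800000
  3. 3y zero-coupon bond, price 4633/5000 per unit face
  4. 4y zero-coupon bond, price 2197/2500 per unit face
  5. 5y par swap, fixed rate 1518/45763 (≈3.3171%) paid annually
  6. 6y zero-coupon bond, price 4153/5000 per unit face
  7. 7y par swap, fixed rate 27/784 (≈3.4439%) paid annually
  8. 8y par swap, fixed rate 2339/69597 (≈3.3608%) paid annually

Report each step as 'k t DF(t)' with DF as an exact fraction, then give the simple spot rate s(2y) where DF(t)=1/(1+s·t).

step 1 [1y] bond c/1=7/400: DF=(1975171/2000000 − 7/400·(0))/(1+7/400) = 4853/5000 ≈ 0.970600
step 2 [2y] bond c/1=1/80: DF=(780907/800000 − 1/80·(0.970600))/(1+1/80) = 9521/10000 ≈ 0.952100
step 3 [3y] zero: DF = P = 4633/5000 ≈ 0.926600
step 4 [4y] zero: DF = P = 2197/2500 ≈ 0.878800
step 5 [5y] swap r/1=1518/45763: DF=(1 − 1518/45763·(0.970600+0.952100+0.926600+0.878800))/(1+1518/45763) = 4241/5000 ≈ 0.848200
step 6 [6y] zero: DF = P = 4153/5000 ≈ 0.830600
step 7 [7y] swap r/1=27/784: DF=(1 − 27/784·(0.970600+0.952100+0.926600+0.878800+0.848200+0.830600))/(1+27/784) = 7867/10000 ≈ 0.786700
step 8 [8y] swap r/1=2339/69597: DF=(1 − 2339/69597·(0.970600+0.952100+0.926600+0.878800+0.848200+0.830600+0.786700))/(1+2339/69597) = 7661/10000 ≈ 0.766100

1 1 4853/5000
2 2 9521/10000
3 3 4633/5000
4 4 2197/2500
5 5 4241/5000
6 6 4153/5000
7 7 7867/10000
8 8 7661/10000
s(2y) = (1/(9521/10000) − 1)/(2) = 479/19042 ≈ 2.5155%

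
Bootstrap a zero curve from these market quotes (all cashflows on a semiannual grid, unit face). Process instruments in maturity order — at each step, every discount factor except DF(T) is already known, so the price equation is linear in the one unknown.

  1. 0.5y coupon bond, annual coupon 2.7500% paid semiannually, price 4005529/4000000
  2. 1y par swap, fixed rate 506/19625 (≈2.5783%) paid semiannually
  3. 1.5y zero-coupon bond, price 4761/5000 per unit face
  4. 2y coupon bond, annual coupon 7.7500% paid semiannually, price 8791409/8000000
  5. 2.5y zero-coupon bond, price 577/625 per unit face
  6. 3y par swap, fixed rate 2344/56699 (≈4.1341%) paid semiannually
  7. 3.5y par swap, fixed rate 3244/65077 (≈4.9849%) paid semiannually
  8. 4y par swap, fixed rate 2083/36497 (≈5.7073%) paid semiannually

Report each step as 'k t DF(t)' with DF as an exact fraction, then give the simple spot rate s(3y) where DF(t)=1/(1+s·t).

step 1 [0.5y] bond c/2=11/800: DF=(4005529/4000000 − 11/800·(0))/(1+11/800) = 4939/5000 ≈ 0.987800
step 2 [1y] swap r/2=253/19625: DF=(1 − 253/19625·(0.987800))/(1+253/19625) = 9747/10000 ≈ 0.974700
step 3 [1.5y] zero: DF = P = 4761/5000 ≈ 0.952200
step 4 [2y] bond c/2=31/800: DF=(8791409/8000000 − 31/800·(0.987800+0.974700+0.952200))/(1+31/800) = 2373/2500 ≈ 0.949200
step 5 [2.5y] zero: DF = P = 577/625 ≈ 0.923200
step 6 [3y] swap r/2=1172/56699: DF=(1 − 1172/56699·(0.987800+0.974700+0.952200+0.949200+0.923200))/(1+1172/56699) = 2207/2500 ≈ 0.882800
step 7 [3.5y] swap r/2=1622/65077: DF=(1 − 1622/65077·(0.987800+0.974700+0.952200+0.949200+0.923200+0.882800))/(1+1622/65077) = 4189/5000 ≈ 0.837800
step 8 [4y] swap r/2=2083/72994: DF=(1 − 2083/72994·(0.987800+0.974700+0.952200+0.949200+0.923200+0.882800+0.837800))/(1+2083/72994) = 7917/10000 ≈ 0.791700

1 1/2 4939/5000
2 1 9747/10000
3 3/2 4761/5000
4 2 2373/2500
5 5/2 577/625
6 3 2207/2500
7 7/2 4189/5000
8 4 7917/10000
s(3y) = (1/(2207/2500) − 1)/(3) = 293/6621 ≈ 4.4253%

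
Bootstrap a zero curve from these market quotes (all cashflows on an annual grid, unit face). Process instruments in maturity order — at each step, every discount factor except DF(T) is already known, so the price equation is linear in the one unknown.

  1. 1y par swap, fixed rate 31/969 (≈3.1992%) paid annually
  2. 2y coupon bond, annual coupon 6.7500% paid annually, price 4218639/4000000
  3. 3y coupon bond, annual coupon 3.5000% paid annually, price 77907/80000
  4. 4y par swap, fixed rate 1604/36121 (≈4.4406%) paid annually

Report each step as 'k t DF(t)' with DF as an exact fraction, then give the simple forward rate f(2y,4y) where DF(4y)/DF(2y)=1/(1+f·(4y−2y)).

1 1 969/1000
2 2 9267/10000
3 3 548/625
4 4 2099/2500
f(2y,4y) = ((9267/10000)/(2099/2500) − 1)/(2) = 871/16792 ≈ 5.1870%

step 1 [1y] swap r/1=31/969: DF=(1 − 31/969·(0))/(1+31/969) = 969/1000 ≈ 0.969000
step 2 [2y] bond c/1=27/400: DF=(4218639/4000000 − 27/400·(0.969000))/(1+27/400) = 9267/10000 ≈ 0.926700
step 3 [3y] bond c/1=7/200: DF=(77907/80000 − 7/200·(0.969000+0.926700))/(1+7/200) = 548/625 ≈ 0.876800
step 4 [4y] swap r/1=1604/36121: DF=(1 − 1604/36121·(0.969000+0.926700+0.876800))/(1+1604/36121) = 2099/2500 ≈ 0.839600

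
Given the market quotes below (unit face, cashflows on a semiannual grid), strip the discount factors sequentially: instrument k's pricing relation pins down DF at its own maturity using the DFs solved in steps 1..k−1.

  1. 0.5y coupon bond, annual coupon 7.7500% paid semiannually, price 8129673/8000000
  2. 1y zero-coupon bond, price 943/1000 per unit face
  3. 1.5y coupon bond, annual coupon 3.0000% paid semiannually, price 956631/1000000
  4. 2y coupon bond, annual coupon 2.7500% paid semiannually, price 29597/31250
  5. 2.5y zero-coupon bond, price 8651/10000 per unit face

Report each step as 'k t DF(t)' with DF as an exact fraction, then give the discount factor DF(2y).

step 1 [0.5y] bond c/2=31/800: DF=(8129673/8000000 − 31/800·(0))/(1+31/800) = 9783/10000 ≈ 0.978300
step 2 [1y] zero: DF = P = 943/1000 ≈ 0.943000
step 3 [1.5y] bond c/2=3/200: DF=(956631/1000000 − 3/200·(0.978300+0.943000))/(1+3/200) = 9141/10000 ≈ 0.914100
step 4 [2y] bond c/2=11/800: DF=(29597/31250 − 11/800·(0.978300+0.943000+0.914100))/(1+11/800) = 4479/5000 ≈ 0.895800
step 5 [2.5y] zero: DF = P = 8651/10000 ≈ 0.865100

1 1/2 9783/10000
2 1 943/1000
3 3/2 9141/10000
4 2 4479/5000
5 5/2 8651/10000
DF(2y) = 4479/5000 ≈ 0.895800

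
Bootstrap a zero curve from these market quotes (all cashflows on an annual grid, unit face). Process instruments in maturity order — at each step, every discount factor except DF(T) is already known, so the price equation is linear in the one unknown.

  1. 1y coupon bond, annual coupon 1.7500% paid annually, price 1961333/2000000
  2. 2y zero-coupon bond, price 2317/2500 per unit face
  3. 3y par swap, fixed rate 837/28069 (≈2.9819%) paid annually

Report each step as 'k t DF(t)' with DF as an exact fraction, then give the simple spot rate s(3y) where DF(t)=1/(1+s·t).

step 1 [1y] bond c/1=7/400: DF=(1961333/2000000 − 7/400·(0))/(1+7/400) = 4819/5000 ≈ 0.963800
step 2 [2y] zero: DF = P = 2317/2500 ≈ 0.926800
step 3 [3y] swap r/1=837/28069: DF=(1 − 837/28069·(0.963800+0.926800))/(1+837/28069) = 9163/10000 ≈ 0.916300

1 1 4819/5000
2 2 2317/2500
3 3 9163/10000
s(3y) = (1/(9163/10000) − 1)/(3) = 279/9163 ≈ 3.0449%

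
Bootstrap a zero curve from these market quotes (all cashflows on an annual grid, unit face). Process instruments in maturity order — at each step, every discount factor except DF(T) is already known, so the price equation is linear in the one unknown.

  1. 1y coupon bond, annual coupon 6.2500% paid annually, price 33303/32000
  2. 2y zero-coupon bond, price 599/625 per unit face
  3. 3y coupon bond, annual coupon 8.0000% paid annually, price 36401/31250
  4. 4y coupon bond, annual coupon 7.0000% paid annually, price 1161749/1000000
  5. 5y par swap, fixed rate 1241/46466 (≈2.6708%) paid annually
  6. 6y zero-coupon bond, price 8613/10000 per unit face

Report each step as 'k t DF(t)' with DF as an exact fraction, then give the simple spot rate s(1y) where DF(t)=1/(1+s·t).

step 1 [1y] bond c/1=1/16: DF=(33303/32000 − 1/16·(0))/(1+1/16) = 1959/2000 ≈ 0.979500
step 2 [2y] zero: DF = P = 599/625 ≈ 0.958400
step 3 [3y] bond c/1=2/25: DF=(36401/31250 − 2/25·(0.979500+0.958400))/(1+2/25) = 187/200 ≈ 0.935000
step 4 [4y] bond c/1=7/100: DF=(1161749/1000000 − 7/100·(0.979500+0.958400+0.935000))/(1+7/100) = 4489/5000 ≈ 0.897800
step 5 [5y] swap r/1=1241/46466: DF=(1 − 1241/46466·(0.979500+0.958400+0.935000+0.897800))/(1+1241/46466) = 8759/10000 ≈ 0.875900
step 6 [6y] zero: DF = P = 8613/10000 ≈ 0.861300

1 1 1959/2000
2 2 599/625
3 3 187/200
4 4 4489/5000
5 5 8759/10000
6 6 8613/10000
s(1y) = (1/(1959/2000) − 1)/(1) = 41/1959 ≈ 2.0929%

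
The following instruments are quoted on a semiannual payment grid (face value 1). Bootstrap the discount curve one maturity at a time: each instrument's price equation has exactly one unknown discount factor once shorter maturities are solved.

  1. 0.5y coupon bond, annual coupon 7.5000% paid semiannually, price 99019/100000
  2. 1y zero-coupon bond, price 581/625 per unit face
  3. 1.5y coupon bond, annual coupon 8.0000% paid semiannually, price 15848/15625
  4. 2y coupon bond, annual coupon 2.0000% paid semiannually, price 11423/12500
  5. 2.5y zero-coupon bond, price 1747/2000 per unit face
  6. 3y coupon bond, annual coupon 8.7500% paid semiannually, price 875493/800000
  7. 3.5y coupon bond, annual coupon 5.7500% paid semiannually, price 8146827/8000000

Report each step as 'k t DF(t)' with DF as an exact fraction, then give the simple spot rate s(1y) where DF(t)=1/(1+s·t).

step 1 [0.5y] bond c/2=3/80: DF=(99019/100000 − 3/80·(0))/(1+3/80) = 1193/1250 ≈ 0.954400
step 2 [1y] zero: DF = P = 581/625 ≈ 0.929600
step 3 [1.5y] bond c/2=1/25: DF=(15848/15625 − 1/25·(0.954400+0.929600))/(1+1/25) = 2257/2500 ≈ 0.902800
step 4 [2y] bond c/2=1/100: DF=(11423/12500 − 1/100·(0.954400+0.929600+0.902800))/(1+1/100) = 2193/2500 ≈ 0.877200
step 5 [2.5y] zero: DF = P = 1747/2000 ≈ 0.873500
step 6 [3y] bond c/2=7/160: DF=(875493/800000 − 7/160·(0.954400+0.929600+0.902800+0.877200+0.873500))/(1+7/160) = 8583/10000 ≈ 0.858300
step 7 [3.5y] bond c/2=23/800: DF=(8146827/8000000 − 23/800·(0.954400+0.929600+0.902800+0.877200+0.873500+0.858300))/(1+23/800) = 8391/10000 ≈ 0.839100

1 1/2 1193/1250
2 1 581/625
3 3/2 2257/2500
4 2 2193/2500
5 5/2 1747/2000
6 3 8583/10000
7 7/2 8391/10000
s(1y) = (1/(581/625) − 1)/(1) = 44/581 ≈ 7.5731%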